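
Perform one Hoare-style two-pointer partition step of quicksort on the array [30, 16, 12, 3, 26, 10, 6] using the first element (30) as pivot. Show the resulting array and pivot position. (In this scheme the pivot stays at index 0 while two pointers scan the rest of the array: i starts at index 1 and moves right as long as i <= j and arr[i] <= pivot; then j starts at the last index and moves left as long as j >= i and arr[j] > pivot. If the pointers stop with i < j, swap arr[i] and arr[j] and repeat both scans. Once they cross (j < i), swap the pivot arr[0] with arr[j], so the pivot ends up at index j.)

Hoare-style two-pointer partition with pivot = 30:

Initial array: [30, 16, 12, 3, 26, 10, 6]

Pointers start at i = 1, j = 6.
i ends at 7, j ends at 6: the pointers have crossed (j < i), so scanning stops.

Swap pivot arr[0] with arr[6] to place pivot at position 6: [6, 16, 12, 3, 26, 10, 30]
Pivot position: 6

After partitioning with pivot 30, the array becomes [6, 16, 12, 3, 26, 10, 30]. The pivot is placed at index 6. All elements to the left of the pivot are <= 30, and all elements to the right are > 30.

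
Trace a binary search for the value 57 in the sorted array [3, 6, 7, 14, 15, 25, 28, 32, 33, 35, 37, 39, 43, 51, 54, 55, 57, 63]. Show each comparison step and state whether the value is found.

Binary search for 57 in [3, 6, 7, 14, 15, 25, 28, 32, 33, 35, 37, 39, 43, 51, 54, 55, 57, 63]:

lo=0, hi=17, mid=8, arr[mid]=33 -> 33 < 57, search right half
lo=9, hi=17, mid=13, arr[mid]=51 -> 51 < 57, search right half
lo=14, hi=17, mid=15, arr[mid]=55 -> 55 < 57, search right half
lo=16, hi=17, mid=16, arr[mid]=57 -> Found target at index 16!

Binary search finds 57 at index 16 after 4 comparisons. The search repeatedly halves the search space by comparing with the middle element.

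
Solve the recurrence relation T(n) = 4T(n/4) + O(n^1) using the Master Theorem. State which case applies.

Master Theorem for T(n) = 4T(n/4) + O(n^1):

a = 4, b = 4, c = 1
log_b(a) = log_4(4) = 1.0000

Case 2: c = 1 = log_4(4) = 1.0000
T(n) = O(n^1 log n) = O(n log n)

For T(n) = 4T(n/4) + O(n^1): log_4(4) = 1.0000. This is Case 2 of the Master Theorem (c = log_b(a), equal work at all levels), giving O(n log n).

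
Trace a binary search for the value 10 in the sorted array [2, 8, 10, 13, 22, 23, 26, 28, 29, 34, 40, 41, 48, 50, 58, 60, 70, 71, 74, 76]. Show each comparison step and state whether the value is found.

Binary search for 10 in [2, 8, 10, 13, 22, 23, 26, 28, 29, 34, 40, 41, 48, 50, 58, 60, 70, 71, 74, 76]:

lo=0, hi=19, mid=9, arr[mid]=34 -> 34 > 10, search left half
lo=0, hi=8, mid=4, arr[mid]=22 -> 22 > 10, search left half
lo=0, hi=3, mid=1, arr[mid]=8 -> 8 < 10, search right half
lo=2, hi=3, mid=2, arr[mid]=10 -> Found target at index 2!

Binary search finds 10 at index 2 after 4 comparisons. The search repeatedly halves the search space by comparing with the middle element.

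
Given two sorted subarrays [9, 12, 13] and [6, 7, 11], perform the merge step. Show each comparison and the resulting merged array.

Merging process:

Compare 9 vs 6: take 6 from right. Merged: [6]
Compare 9 vs 7: take 7 from right. Merged: [6, 7]
Compare 9 vs 11: take 9 from left. Merged: [6, 7, 9]
Compare 12 vs 11: take 11 from right. Merged: [6, 7, 9, 11]
Append remaining from left: [12, 13]. Merged: [6, 7, 9, 11, 12, 13]

Final merged array: [6, 7, 9, 11, 12, 13]
Total comparisons: 4

The merged array is [6, 7, 9, 11, 12, 13], requiring 4 comparisons. The merge step runs in O(n) time where n is the total number of elements.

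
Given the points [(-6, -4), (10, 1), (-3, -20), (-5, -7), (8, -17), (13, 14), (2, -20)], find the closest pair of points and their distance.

Computing all pairwise distances among 7 points:

d((-6, -4), (10, 1)) = 16.7631
d((-6, -4), (-3, -20)) = 16.2788
d((-6, -4), (-5, -7)) = 3.1623 <-- minimum
d((-6, -4), (8, -17)) = 19.105
d((-6, -4), (13, 14)) = 26.1725
d((-6, -4), (2, -20)) = 17.8885
d((10, 1), (-3, -20)) = 24.6982
d((10, 1), (-5, -7)) = 17.0
d((10, 1), (8, -17)) = 18.1108
d((10, 1), (13, 14)) = 13.3417
d((10, 1), (2, -20)) = 22.4722
d((-3, -20), (-5, -7)) = 13.1529
d((-3, -20), (8, -17)) = 11.4018
d((-3, -20), (13, 14)) = 37.5766
d((-3, -20), (2, -20)) = 5.0
d((-5, -7), (8, -17)) = 16.4012
d((-5, -7), (13, 14)) = 27.6586
d((-5, -7), (2, -20)) = 14.7648
d((8, -17), (13, 14)) = 31.4006
d((8, -17), (2, -20)) = 6.7082
d((13, 14), (2, -20)) = 35.7351

Closest pair: (-6, -4) and (-5, -7) with distance 3.1623

The closest pair is (-6, -4) and (-5, -7) with Euclidean distance 3.1623. For 7 points, brute-force pairwise comparison is shown above. For large n, the divide-and-conquer algorithm (sort by x, recurse on halves, check the dividing strip) achieves O(n log n).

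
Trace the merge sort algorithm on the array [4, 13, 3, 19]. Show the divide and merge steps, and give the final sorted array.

Merge sort trace:

Split: [4, 13, 3, 19] -> [4, 13] and [3, 19]
  Split: [4, 13] -> [4] and [13]
  Merge: [4] + [13] -> [4, 13]
  Split: [3, 19] -> [3] and [19]
  Merge: [3] + [19] -> [3, 19]
Merge: [4, 13] + [3, 19] -> [3, 4, 13, 19]

Final sorted array: [3, 4, 13, 19]

The merge sort proceeds by recursively splitting the array and merging sorted halves.
After all merges, the sorted array is [3, 4, 13, 19].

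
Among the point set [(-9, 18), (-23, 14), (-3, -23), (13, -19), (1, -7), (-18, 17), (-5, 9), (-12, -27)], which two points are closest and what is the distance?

Computing all pairwise distances among 8 points:

d((-9, 18), (-23, 14)) = 14.5602
d((-9, 18), (-3, -23)) = 41.4367
d((-9, 18), (13, -19)) = 43.0465
d((-9, 18), (1, -7)) = 26.9258
d((-9, 18), (-18, 17)) = 9.0554
d((-9, 18), (-5, 9)) = 9.8489
d((-9, 18), (-12, -27)) = 45.0999
d((-23, 14), (-3, -23)) = 42.0595
d((-23, 14), (13, -19)) = 48.8365
d((-23, 14), (1, -7)) = 31.8904
d((-23, 14), (-18, 17)) = 5.831 <-- minimum
d((-23, 14), (-5, 9)) = 18.6815
d((-23, 14), (-12, -27)) = 42.45
d((-3, -23), (13, -19)) = 16.4924
d((-3, -23), (1, -7)) = 16.4924
d((-3, -23), (-18, 17)) = 42.72
d((-3, -23), (-5, 9)) = 32.0624
d((-3, -23), (-12, -27)) = 9.8489
d((13, -19), (1, -7)) = 16.9706
d((13, -19), (-18, 17)) = 47.5079
d((13, -19), (-5, 9)) = 33.2866
d((13, -19), (-12, -27)) = 26.2488
d((1, -7), (-18, 17)) = 30.6105
d((1, -7), (-5, 9)) = 17.088
d((1, -7), (-12, -27)) = 23.8537
d((-18, 17), (-5, 9)) = 15.2643
d((-18, 17), (-12, -27)) = 44.4072
d((-5, 9), (-12, -27)) = 36.6742

Closest pair: (-23, 14) and (-18, 17) with distance 5.831

The closest pair is (-23, 14) and (-18, 17) with Euclidean distance 5.831. For 8 points, brute-force pairwise comparison is shown above. For large n, the divide-and-conquer algorithm (sort by x, recurse on halves, check the dividing strip) achieves O(n log n).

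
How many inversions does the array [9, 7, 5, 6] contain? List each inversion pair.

Finding inversions in [9, 7, 5, 6]:

(0, 1): arr[0]=9 > arr[1]=7
(0, 2): arr[0]=9 > arr[2]=5
(0, 3): arr[0]=9 > arr[3]=6
(1, 2): arr[1]=7 > arr[2]=5
(1, 3): arr[1]=7 > arr[3]=6

Total inversions: 5

The array has 5 inversion(s): (0,1), (0,2), (0,3), (1,2), (1,3). Each pair (i,j) satisfies i < j and arr[i] > arr[j].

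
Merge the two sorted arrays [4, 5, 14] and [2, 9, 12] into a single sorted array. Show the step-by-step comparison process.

Merging process:

Compare 4 vs 2: take 2 from right. Merged: [2]
Compare 4 vs 9: take 4 from left. Merged: [2, 4]
Compare 5 vs 9: take 5 from left. Merged: [2, 4, 5]
Compare 14 vs 9: take 9 from right. Merged: [2, 4, 5, 9]
Compare 14 vs 12: take 12 from right. Merged: [2, 4, 5, 9, 12]
Append remaining from left: [14]. Merged: [2, 4, 5, 9, 12, 14]

Final merged array: [2, 4, 5, 9, 12, 14]
Total comparisons: 5

The merged array is [2, 4, 5, 9, 12, 14], requiring 5 comparisons. The merge step runs in O(n) time where n is the total number of elements.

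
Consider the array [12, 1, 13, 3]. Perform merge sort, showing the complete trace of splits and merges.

Merge sort trace:

Split: [12, 1, 13, 3] -> [12, 1] and [13, 3]
  Split: [12, 1] -> [12] and [1]
  Merge: [12] + [1] -> [1, 12]
  Split: [13, 3] -> [13] and [3]
  Merge: [13] + [3] -> [3, 13]
Merge: [1, 12] + [3, 13] -> [1, 3, 12, 13]

Final sorted array: [1, 3, 12, 13]

The merge sort proceeds by recursively splitting the array and merging sorted halves.
After all merges, the sorted array is [1, 3, 12, 13].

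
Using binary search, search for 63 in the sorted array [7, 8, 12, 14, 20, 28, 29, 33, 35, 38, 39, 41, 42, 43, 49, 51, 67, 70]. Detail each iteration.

Binary search for 63 in [7, 8, 12, 14, 20, 28, 29, 33, 35, 38, 39, 41, 42, 43, 49, 51, 67, 70]:

lo=0, hi=17, mid=8, arr[mid]=35 -> 35 < 63, search right half
lo=9, hi=17, mid=13, arr[mid]=43 -> 43 < 63, search right half
lo=14, hi=17, mid=15, arr[mid]=51 -> 51 < 63, search right half
lo=16, hi=17, mid=16, arr[mid]=67 -> 67 > 63, search left half
lo=16 > hi=15, target 63 not found

Binary search determines that 63 is not in the array after 4 comparisons. The search space was exhausted without finding the target.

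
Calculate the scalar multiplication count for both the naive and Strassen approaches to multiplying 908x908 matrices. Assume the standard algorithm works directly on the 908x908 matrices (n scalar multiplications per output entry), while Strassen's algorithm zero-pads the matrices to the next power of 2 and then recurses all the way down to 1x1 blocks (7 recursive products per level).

Matrix multiplication for 908x908 matrices:

Strassen's algorithm requires power-of-2 dimensions. Pad 908x908 to 1024x1024 (next power of 2).

Standard algorithm: 908^3 = 748613312 multiplications
Strassen's algorithm: 7^(log2(1024)) = 7^10 = 282475249 multiplications
Savings: 748613312 - 282475249 = 466138063 multiplications

Standard: 748613312 multiplications (908^3). Strassen: 282475249 multiplications (7^10, after padding to 1024x1024). Strassen reduces 8 recursive multiplications to 7 at each level.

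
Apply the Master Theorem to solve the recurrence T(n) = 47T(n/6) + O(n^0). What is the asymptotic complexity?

Master Theorem for T(n) = 47T(n/6) + O(n^0):

a = 47, b = 6, c = 0
log_b(a) = log_6(47) = 2.1488

Case 1: c = 0 < log_6(47) = 2.1488
T(n) = O(n^(log_6 47))

For T(n) = 47T(n/6) + O(n^0): log_6(47) = 2.1488. This is Case 1 of the Master Theorem (c < log_b(a), work dominated by leaves), giving O(n^(log_6 47)).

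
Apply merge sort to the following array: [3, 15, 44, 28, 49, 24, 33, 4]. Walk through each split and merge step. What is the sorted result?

Merge sort trace:

Split: [3, 15, 44, 28, 49, 24, 33, 4] -> [3, 15, 44, 28] and [49, 24, 33, 4]
  Split: [3, 15, 44, 28] -> [3, 15] and [44, 28]
    Split: [3, 15] -> [3] and [15]
    Merge: [3] + [15] -> [3, 15]
    Split: [44, 28] -> [44] and [28]
    Merge: [44] + [28] -> [28, 44]
  Merge: [3, 15] + [28, 44] -> [3, 15, 28, 44]
  Split: [49, 24, 33, 4] -> [49, 24] and [33, 4]
    Split: [49, 24] -> [49] and [24]
    Merge: [49] + [24] -> [24, 49]
    Split: [33, 4] -> [33] and [4]
    Merge: [33] + [4] -> [4, 33]
  Merge: [24, 49] + [4, 33] -> [4, 24, 33, 49]
Merge: [3, 15, 28, 44] + [4, 24, 33, 49] -> [3, 4, 15, 24, 28, 33, 44, 49]

Final sorted array: [3, 4, 15, 24, 28, 33, 44, 49]

The merge sort proceeds by recursively splitting the array and merging sorted halves.
After all merges, the sorted array is [3, 4, 15, 24, 28, 33, 44, 49].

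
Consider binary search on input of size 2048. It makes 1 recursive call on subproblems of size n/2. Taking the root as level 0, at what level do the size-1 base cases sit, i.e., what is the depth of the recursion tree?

For divide and conquer with division factor 2:

Problem sizes at each level:
Level 0: 2048
Level 1: 1024
Level 2: 512
Level 3: 256
Level 4: 128
Level 5: 64
Level 6: 32
Level 7: 16
Level 8: 8
Level 9: 4
Level 10: 2
Level 11: 1

The root is level 0 and the size-1 base case is level 11 (the tree spans levels 0 through 11, i.e. 12 levels counting the root), so the depth is the number of divisions: log_2(2048) = 11

The recursion tree depth is log_2(2048) = 11. At each level, the problem size is divided by 2, so it takes 11 divisions to reduce to a base case of size 1. The algorithm makes 1 recursive call at each level.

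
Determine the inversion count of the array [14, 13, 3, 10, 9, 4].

Finding inversions in [14, 13, 3, 10, 9, 4]:

(0, 1): arr[0]=14 > arr[1]=13
(0, 2): arr[0]=14 > arr[2]=3
(0, 3): arr[0]=14 > arr[3]=10
(0, 4): arr[0]=14 > arr[4]=9
(0, 5): arr[0]=14 > arr[5]=4
(1, 2): arr[1]=13 > arr[2]=3
(1, 3): arr[1]=13 > arr[3]=10
(1, 4): arr[1]=13 > arr[4]=9
(1, 5): arr[1]=13 > arr[5]=4
(3, 4): arr[3]=10 > arr[4]=9
(3, 5): arr[3]=10 > arr[5]=4
(4, 5): arr[4]=9 > arr[5]=4

Total inversions: 12

The array has 12 inversion(s): (0,1), (0,2), (0,3), (0,4), (0,5), (1,2), (1,3), (1,4), (1,5), (3,4), (3,5), (4,5). Each pair (i,j) satisfies i < j and arr[i] > arr[j].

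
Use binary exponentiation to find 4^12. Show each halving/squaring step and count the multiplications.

Computing 4^12 by squaring (build up from 4^1; each line after the first costs one multiplication):

4^1 = 4
4^2 = (4^1)^2 = 4^2 = 16
4^3 = 4 * 4^2 = 4 * 16 = 64
4^6 = (4^3)^2 = 64^2 = 4096
4^12 = (4^6)^2 = 4096^2 = 16777216

Result: 16777216
Multiplications needed: 4 (4 lines after 4^1)

4^12 = 16777216. Using exponentiation by squaring, this requires 4 multiplications. The key idea: if the exponent is even, square the half-power; if odd, multiply by the base once.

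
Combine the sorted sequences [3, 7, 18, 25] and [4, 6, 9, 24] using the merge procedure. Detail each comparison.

Merging process:

Compare 3 vs 4: take 3 from left. Merged: [3]
Compare 7 vs 4: take 4 from right. Merged: [3, 4]
Compare 7 vs 6: take 6 from right. Merged: [3, 4, 6]
Compare 7 vs 9: take 7 from left. Merged: [3, 4, 6, 7]
Compare 18 vs 9: take 9 from right. Merged: [3, 4, 6, 7, 9]
Compare 18 vs 24: take 18 from left. Merged: [3, 4, 6, 7, 9, 18]
Compare 25 vs 24: take 24 from right. Merged: [3, 4, 6, 7, 9, 18, 24]
Append remaining from left: [25]. Merged: [3, 4, 6, 7, 9, 18, 24, 25]

Final merged array: [3, 4, 6, 7, 9, 18, 24, 25]
Total comparisons: 7

The merged array is [3, 4, 6, 7, 9, 18, 24, 25], requiring 7 comparisons. The merge step runs in O(n) time where n is the total number of elements.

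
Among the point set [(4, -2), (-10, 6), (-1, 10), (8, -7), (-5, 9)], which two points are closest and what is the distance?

Computing all pairwise distances among 5 points:

d((4, -2), (-10, 6)) = 16.1245
d((4, -2), (-1, 10)) = 13.0
d((4, -2), (8, -7)) = 6.4031
d((4, -2), (-5, 9)) = 14.2127
d((-10, 6), (-1, 10)) = 9.8489
d((-10, 6), (8, -7)) = 22.2036
d((-10, 6), (-5, 9)) = 5.831
d((-1, 10), (8, -7)) = 19.2354
d((-1, 10), (-5, 9)) = 4.1231 <-- minimum
d((8, -7), (-5, 9)) = 20.6155

Closest pair: (-1, 10) and (-5, 9) with distance 4.1231

The closest pair is (-1, 10) and (-5, 9) with Euclidean distance 4.1231. For 5 points, brute-force pairwise comparison is shown above. For large n, the divide-and-conquer algorithm (sort by x, recurse on halves, check the dividing strip) achieves O(n log n).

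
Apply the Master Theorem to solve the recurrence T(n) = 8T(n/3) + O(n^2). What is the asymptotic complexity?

Master Theorem for T(n) = 8T(n/3) + O(n^2):

a = 8, b = 3, c = 2
log_b(a) = log_3(8) = 1.8928

Case 3: c = 2 > log_3(8) = 1.8928
T(n) = O(n^2) = O(n^2)

For T(n) = 8T(n/3) + O(n^2): log_3(8) = 1.8928. This is Case 3 of the Master Theorem (c > log_b(a), work dominated by root), giving O(n^2).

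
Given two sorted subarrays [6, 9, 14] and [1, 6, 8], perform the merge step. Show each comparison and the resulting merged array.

Merging process:

Compare 6 vs 1: take 1 from right. Merged: [1]
Compare 6 vs 6: take 6 from left. Merged: [1, 6]
Compare 9 vs 6: take 6 from right. Merged: [1, 6, 6]
Compare 9 vs 8: take 8 from right. Merged: [1, 6, 6, 8]
Append remaining from left: [9, 14]. Merged: [1, 6, 6, 8, 9, 14]

Final merged array: [1, 6, 6, 8, 9, 14]
Total comparisons: 4

The merged array is [1, 6, 6, 8, 9, 14], requiring 4 comparisons. The merge step runs in O(n) time where n is the total number of elements.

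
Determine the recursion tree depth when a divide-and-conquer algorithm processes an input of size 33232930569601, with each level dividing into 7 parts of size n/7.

For divide and conquer with division factor 7:

Problem sizes at each level:
Level 0: 33232930569601
Level 1: 4747561509943
Level 2: 678223072849
Level 3: 96889010407
Level 4: 13841287201
Level 5: 1977326743
Level 6: 282475249
Level 7: 40353607
Level 8: 5764801
Level 9: 823543
Level 10: 117649
Level 11: 16807
Level 12: 2401
Level 13: 343
Level 14: 49
Level 15: 7
Level 16: 1

The root is level 0 and the size-1 base case is level 16 (the tree spans levels 0 through 16, i.e. 17 levels counting the root), so the depth is the number of divisions: log_7(33232930569601) = 16

The recursion tree depth is log_7(33232930569601) = 16. At each level, the problem size is divided by 7, so it takes 16 divisions to reduce to a base case of size 1. The algorithm makes 7 recursive calls at each level.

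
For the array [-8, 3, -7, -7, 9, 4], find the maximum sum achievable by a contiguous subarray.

Using Kadane's algorithm on [-8, 3, -7, -7, 9, 4]:

Scanning through the array:
Position 1 (value 3): max_ending_here = 3, max_so_far = 3
Position 2 (value -7): max_ending_here = -4, max_so_far = 3
Position 3 (value -7): max_ending_here = -7, max_so_far = 3
Position 4 (value 9): max_ending_here = 9, max_so_far = 9
Position 5 (value 4): max_ending_here = 13, max_so_far = 13

Maximum subarray: [9, 4]
Maximum sum: 13

The maximum subarray is [9, 4] with sum 13. This subarray runs from index 4 to index 5.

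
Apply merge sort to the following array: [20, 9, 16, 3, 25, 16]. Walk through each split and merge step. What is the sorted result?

Merge sort trace:

Split: [20, 9, 16, 3, 25, 16] -> [20, 9, 16] and [3, 25, 16]
  Split: [20, 9, 16] -> [20] and [9, 16]
    Split: [9, 16] -> [9] and [16]
    Merge: [9] + [16] -> [9, 16]
  Merge: [20] + [9, 16] -> [9, 16, 20]
  Split: [3, 25, 16] -> [3] and [25, 16]
    Split: [25, 16] -> [25] and [16]
    Merge: [25] + [16] -> [16, 25]
  Merge: [3] + [16, 25] -> [3, 16, 25]
Merge: [9, 16, 20] + [3, 16, 25] -> [3, 9, 16, 16, 20, 25]

Final sorted array: [3, 9, 16, 16, 20, 25]

The merge sort proceeds by recursively splitting the array and merging sorted halves.
After all merges, the sorted array is [3, 9, 16, 16, 20, 25].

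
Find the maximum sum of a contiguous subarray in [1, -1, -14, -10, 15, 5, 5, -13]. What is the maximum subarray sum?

Using Kadane's algorithm on [1, -1, -14, -10, 15, 5, 5, -13]:

Scanning through the array:
Position 1 (value -1): max_ending_here = 0, max_so_far = 1
Position 2 (value -14): max_ending_here = -14, max_so_far = 1
Position 3 (value -10): max_ending_here = -10, max_so_far = 1
Position 4 (value 15): max_ending_here = 15, max_so_far = 15
Position 5 (value 5): max_ending_here = 20, max_so_far = 20
Position 6 (value 5): max_ending_here = 25, max_so_far = 25
Position 7 (value -13): max_ending_here = 12, max_so_far = 25

Maximum subarray: [15, 5, 5]
Maximum sum: 25

The maximum subarray is [15, 5, 5] with sum 25. This subarray runs from index 4 to index 6.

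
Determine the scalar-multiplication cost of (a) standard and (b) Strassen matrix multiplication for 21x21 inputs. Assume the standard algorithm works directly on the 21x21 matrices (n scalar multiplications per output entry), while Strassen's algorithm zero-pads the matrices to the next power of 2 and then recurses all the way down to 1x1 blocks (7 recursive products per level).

Matrix multiplication for 21x21 matrices:

Strassen's algorithm requires power-of-2 dimensions. Pad 21x21 to 32x32 (next power of 2).

Standard algorithm: 21^3 = 9261 multiplications
Strassen's algorithm: 7^(log2(32)) = 7^5 = 16807 multiplications
Difference: 9261 - 16807 = -7546 (Strassen uses MORE here due to padding overhead — for small or just-over-power-of-2 n, padding can outweigh the per-level savings)

Standard: 9261 multiplications (21^3). Strassen: 16807 multiplications (7^5, after padding to 32x32). Strassen reduces 8 recursive multiplications to 7 at each level.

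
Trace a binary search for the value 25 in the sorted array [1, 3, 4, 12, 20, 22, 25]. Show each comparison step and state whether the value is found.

Binary search for 25 in [1, 3, 4, 12, 20, 22, 25]:

lo=0, hi=6, mid=3, arr[mid]=12 -> 12 < 25, search right half
lo=4, hi=6, mid=5, arr[mid]=22 -> 22 < 25, search right half
lo=6, hi=6, mid=6, arr[mid]=25 -> Found target at index 6!

Binary search finds 25 at index 6 after 3 comparisons. The search repeatedly halves the search space by comparing with the middle element.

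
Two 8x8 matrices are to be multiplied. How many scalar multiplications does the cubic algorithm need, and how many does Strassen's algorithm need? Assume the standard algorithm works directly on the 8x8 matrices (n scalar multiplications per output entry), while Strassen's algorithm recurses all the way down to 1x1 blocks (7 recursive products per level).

Matrix multiplication for 8x8 matrices:

Standard algorithm: 8^3 = 512 multiplications
Strassen's algorithm: 7^(log2(8)) = 7^3 = 343 multiplications
Savings: 512 - 343 = 169 multiplications

Standard: 512 multiplications (8^3). Strassen: 343 multiplications (7^3). Strassen reduces 8 recursive multiplications to 7 at each level.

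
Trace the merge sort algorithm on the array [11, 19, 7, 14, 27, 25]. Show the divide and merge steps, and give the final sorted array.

Merge sort trace:

Split: [11, 19, 7, 14, 27, 25] -> [11, 19, 7] and [14, 27, 25]
  Split: [11, 19, 7] -> [11] and [19, 7]
    Split: [19, 7] -> [19] and [7]
    Merge: [19] + [7] -> [7, 19]
  Merge: [11] + [7, 19] -> [7, 11, 19]
  Split: [14, 27, 25] -> [14] and [27, 25]
    Split: [27, 25] -> [27] and [25]
    Merge: [27] + [25] -> [25, 27]
  Merge: [14] + [25, 27] -> [14, 25, 27]
Merge: [7, 11, 19] + [14, 25, 27] -> [7, 11, 14, 19, 25, 27]

Final sorted array: [7, 11, 14, 19, 25, 27]

The merge sort proceeds by recursively splitting the array and merging sorted halves.
After all merges, the sorted array is [7, 11, 14, 19, 25, 27].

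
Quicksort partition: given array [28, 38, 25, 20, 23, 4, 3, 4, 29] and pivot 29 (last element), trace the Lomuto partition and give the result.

Lomuto partition with pivot = 29:

Initial array: [28, 38, 25, 20, 23, 4, 3, 4, 29]

arr[0]=28 <= 29: swap with position 0, array becomes [28, 38, 25, 20, 23, 4, 3, 4, 29]
arr[1]=38 > 29: no swap
arr[2]=25 <= 29: swap with position 1, array becomes [28, 25, 38, 20, 23, 4, 3, 4, 29]
arr[3]=20 <= 29: swap with position 2, array becomes [28, 25, 20, 38, 23, 4, 3, 4, 29]
arr[4]=23 <= 29: swap with position 3, array becomes [28, 25, 20, 23, 38, 4, 3, 4, 29]
arr[5]=4 <= 29: swap with position 4, array becomes [28, 25, 20, 23, 4, 38, 3, 4, 29]
arr[6]=3 <= 29: swap with position 5, array becomes [28, 25, 20, 23, 4, 3, 38, 4, 29]
arr[7]=4 <= 29: swap with position 6, array becomes [28, 25, 20, 23, 4, 3, 4, 38, 29]

Place pivot at position 7: [28, 25, 20, 23, 4, 3, 4, 29, 38]
Pivot position: 7

After partitioning with pivot 29, the array becomes [28, 25, 20, 23, 4, 3, 4, 29, 38]. The pivot is placed at index 7. All elements to the left of the pivot are <= 29, and all elements to the right are > 29.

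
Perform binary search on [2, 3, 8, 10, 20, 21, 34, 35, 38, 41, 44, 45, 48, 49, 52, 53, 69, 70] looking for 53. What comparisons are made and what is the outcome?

Binary search for 53 in [2, 3, 8, 10, 20, 21, 34, 35, 38, 41, 44, 45, 48, 49, 52, 53, 69, 70]:

lo=0, hi=17, mid=8, arr[mid]=38 -> 38 < 53, search right half
lo=9, hi=17, mid=13, arr[mid]=49 -> 49 < 53, search right half
lo=14, hi=17, mid=15, arr[mid]=53 -> Found target at index 15!

Binary search finds 53 at index 15 after 3 comparisons. The search repeatedly halves the search space by comparing with the middle element.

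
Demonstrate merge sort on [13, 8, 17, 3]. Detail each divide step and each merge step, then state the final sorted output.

Merge sort trace:

Split: [13, 8, 17, 3] -> [13, 8] and [17, 3]
  Split: [13, 8] -> [13] and [8]
  Merge: [13] + [8] -> [8, 13]
  Split: [17, 3] -> [17] and [3]
  Merge: [17] + [3] -> [3, 17]
Merge: [8, 13] + [3, 17] -> [3, 8, 13, 17]

Final sorted array: [3, 8, 13, 17]

The merge sort proceeds by recursively splitting the array and merging sorted halves.
After all merges, the sorted array is [3, 8, 13, 17].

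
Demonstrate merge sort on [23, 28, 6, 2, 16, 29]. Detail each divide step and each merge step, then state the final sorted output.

Merge sort trace:

Split: [23, 28, 6, 2, 16, 29] -> [23, 28, 6] and [2, 16, 29]
  Split: [23, 28, 6] -> [23] and [28, 6]
    Split: [28, 6] -> [28] and [6]
    Merge: [28] + [6] -> [6, 28]
  Merge: [23] + [6, 28] -> [6, 23, 28]
  Split: [2, 16, 29] -> [2] and [16, 29]
    Split: [16, 29] -> [16] and [29]
    Merge: [16] + [29] -> [16, 29]
  Merge: [2] + [16, 29] -> [2, 16, 29]
Merge: [6, 23, 28] + [2, 16, 29] -> [2, 6, 16, 23, 28, 29]

Final sorted array: [2, 6, 16, 23, 28, 29]

The merge sort proceeds by recursively splitting the array and merging sorted halves.
After all merges, the sorted array is [2, 6, 16, 23, 28, 29].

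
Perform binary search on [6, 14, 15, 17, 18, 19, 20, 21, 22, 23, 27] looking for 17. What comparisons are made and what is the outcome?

Binary search for 17 in [6, 14, 15, 17, 18, 19, 20, 21, 22, 23, 27]:

lo=0, hi=10, mid=5, arr[mid]=19 -> 19 > 17, search left half
lo=0, hi=4, mid=2, arr[mid]=15 -> 15 < 17, search right half
lo=3, hi=4, mid=3, arr[mid]=17 -> Found target at index 3!

Binary search finds 17 at index 3 after 3 comparisons. The search repeatedly halves the search space by comparing with the middle element.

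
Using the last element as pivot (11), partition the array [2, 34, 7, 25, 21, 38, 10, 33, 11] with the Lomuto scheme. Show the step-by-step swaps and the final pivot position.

Lomuto partition with pivot = 11:

Initial array: [2, 34, 7, 25, 21, 38, 10, 33, 11]

arr[0]=2 <= 11: swap with position 0, array becomes [2, 34, 7, 25, 21, 38, 10, 33, 11]
arr[1]=34 > 11: no swap
arr[2]=7 <= 11: swap with position 1, array becomes [2, 7, 34, 25, 21, 38, 10, 33, 11]
arr[3]=25 > 11: no swap
arr[4]=21 > 11: no swap
arr[5]=38 > 11: no swap
arr[6]=10 <= 11: swap with position 2, array becomes [2, 7, 10, 25, 21, 38, 34, 33, 11]
arr[7]=33 > 11: no swap

Place pivot at position 3: [2, 7, 10, 11, 21, 38, 34, 33, 25]
Pivot position: 3

After partitioning with pivot 11, the array becomes [2, 7, 10, 11, 21, 38, 34, 33, 25]. The pivot is placed at index 3. All elements to the left of the pivot are <= 11, and all elements to the right are > 11.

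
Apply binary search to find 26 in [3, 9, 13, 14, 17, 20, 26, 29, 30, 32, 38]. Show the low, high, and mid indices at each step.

Binary search for 26 in [3, 9, 13, 14, 17, 20, 26, 29, 30, 32, 38]:

lo=0, hi=10, mid=5, arr[mid]=20 -> 20 < 26, search right half
lo=6, hi=10, mid=8, arr[mid]=30 -> 30 > 26, search left half
lo=6, hi=7, mid=6, arr[mid]=26 -> Found target at index 6!

Binary search finds 26 at index 6 after 3 comparisons. The search repeatedly halves the search space by comparing with the middle element.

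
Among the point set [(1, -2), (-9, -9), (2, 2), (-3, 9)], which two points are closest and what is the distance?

Computing all pairwise distances among 4 points:

d((1, -2), (-9, -9)) = 12.2066
d((1, -2), (2, 2)) = 4.1231 <-- minimum
d((1, -2), (-3, 9)) = 11.7047
d((-9, -9), (2, 2)) = 15.5563
d((-9, -9), (-3, 9)) = 18.9737
d((2, 2), (-3, 9)) = 8.6023

Closest pair: (1, -2) and (2, 2) with distance 4.1231

The closest pair is (1, -2) and (2, 2) with Euclidean distance 4.1231. For 4 points, brute-force pairwise comparison is shown above. For large n, the divide-and-conquer algorithm (sort by x, recurse on halves, check the dividing strip) achieves O(n log n).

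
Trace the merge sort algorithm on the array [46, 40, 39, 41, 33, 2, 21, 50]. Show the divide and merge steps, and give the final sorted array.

Merge sort trace:

Split: [46, 40, 39, 41, 33, 2, 21, 50] -> [46, 40, 39, 41] and [33, 2, 21, 50]
  Split: [46, 40, 39, 41] -> [46, 40] and [39, 41]
    Split: [46, 40] -> [46] and [40]
    Merge: [46] + [40] -> [40, 46]
    Split: [39, 41] -> [39] and [41]
    Merge: [39] + [41] -> [39, 41]
  Merge: [40, 46] + [39, 41] -> [39, 40, 41, 46]
  Split: [33, 2, 21, 50] -> [33, 2] and [21, 50]
    Split: [33, 2] -> [33] and [2]
    Merge: [33] + [2] -> [2, 33]
    Split: [21, 50] -> [21] and [50]
    Merge: [21] + [50] -> [21, 50]
  Merge: [2, 33] + [21, 50] -> [2, 21, 33, 50]
Merge: [39, 40, 41, 46] + [2, 21, 33, 50] -> [2, 21, 33, 39, 40, 41, 46, 50]

Final sorted array: [2, 21, 33, 39, 40, 41, 46, 50]

The merge sort proceeds by recursively splitting the array and merging sorted halves.
After all merges, the sorted array is [2, 21, 33, 39, 40, 41, 46, 50].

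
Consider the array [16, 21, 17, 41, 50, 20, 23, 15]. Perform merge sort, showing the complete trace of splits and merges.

Merge sort trace:

Split: [16, 21, 17, 41, 50, 20, 23, 15] -> [16, 21, 17, 41] and [50, 20, 23, 15]
  Split: [16, 21, 17, 41] -> [16, 21] and [17, 41]
    Split: [16, 21] -> [16] and [21]
    Merge: [16] + [21] -> [16, 21]
    Split: [17, 41] -> [17] and [41]
    Merge: [17] + [41] -> [17, 41]
  Merge: [16, 21] + [17, 41] -> [16, 17, 21, 41]
  Split: [50, 20, 23, 15] -> [50, 20] and [23, 15]
    Split: [50, 20] -> [50] and [20]
    Merge: [50] + [20] -> [20, 50]
    Split: [23, 15] -> [23] and [15]
    Merge: [23] + [15] -> [15, 23]
  Merge: [20, 50] + [15, 23] -> [15, 20, 23, 50]
Merge: [16, 17, 21, 41] + [15, 20, 23, 50] -> [15, 16, 17, 20, 21, 23, 41, 50]

Final sorted array: [15, 16, 17, 20, 21, 23, 41, 50]

The merge sort proceeds by recursively splitting the array and merging sorted halves.
After all merges, the sorted array is [15, 16, 17, 20, 21, 23, 41, 50].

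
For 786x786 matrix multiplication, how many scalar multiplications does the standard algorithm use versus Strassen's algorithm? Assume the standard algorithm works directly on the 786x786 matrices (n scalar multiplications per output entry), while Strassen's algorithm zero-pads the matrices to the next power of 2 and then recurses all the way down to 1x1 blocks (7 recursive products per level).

Matrix multiplication for 786x786 matrices:

Strassen's algorithm requires power-of-2 dimensions. Pad 786x786 to 1024x1024 (next power of 2).

Standard algorithm: 786^3 = 485587656 multiplications
Strassen's algorithm: 7^(log2(1024)) = 7^10 = 282475249 multiplications
Savings: 485587656 - 282475249 = 203112407 multiplications

Standard: 485587656 multiplications (786^3). Strassen: 282475249 multiplications (7^10, after padding to 1024x1024). Strassen reduces 8 recursive multiplications to 7 at each level.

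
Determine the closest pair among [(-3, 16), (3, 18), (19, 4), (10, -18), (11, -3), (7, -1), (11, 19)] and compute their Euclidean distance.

Computing all pairwise distances among 7 points:

d((-3, 16), (3, 18)) = 6.3246
d((-3, 16), (19, 4)) = 25.0599
d((-3, 16), (10, -18)) = 36.4005
d((-3, 16), (11, -3)) = 23.6008
d((-3, 16), (7, -1)) = 19.7231
d((-3, 16), (11, 19)) = 14.3178
d((3, 18), (19, 4)) = 21.2603
d((3, 18), (10, -18)) = 36.6742
d((3, 18), (11, -3)) = 22.4722
d((3, 18), (7, -1)) = 19.4165
d((3, 18), (11, 19)) = 8.0623
d((19, 4), (10, -18)) = 23.7697
d((19, 4), (11, -3)) = 10.6301
d((19, 4), (7, -1)) = 13.0
d((19, 4), (11, 19)) = 17.0
d((10, -18), (11, -3)) = 15.0333
d((10, -18), (7, -1)) = 17.2627
d((10, -18), (11, 19)) = 37.0135
d((11, -3), (7, -1)) = 4.4721 <-- minimum
d((11, -3), (11, 19)) = 22.0
d((7, -1), (11, 19)) = 20.3961

Closest pair: (11, -3) and (7, -1) with distance 4.4721

The closest pair is (11, -3) and (7, -1) with Euclidean distance 4.4721. For 7 points, brute-force pairwise comparison is shown above. For large n, the divide-and-conquer algorithm (sort by x, recurse on halves, check the dividing strip) achieves O(n log n).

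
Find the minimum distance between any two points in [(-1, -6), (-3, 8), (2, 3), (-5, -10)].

Computing all pairwise distances among 4 points:

d((-1, -6), (-3, 8)) = 14.1421
d((-1, -6), (2, 3)) = 9.4868
d((-1, -6), (-5, -10)) = 5.6569 <-- minimum
d((-3, 8), (2, 3)) = 7.0711
d((-3, 8), (-5, -10)) = 18.1108
d((2, 3), (-5, -10)) = 14.7648

Closest pair: (-1, -6) and (-5, -10) with distance 5.6569

The closest pair is (-1, -6) and (-5, -10) with Euclidean distance 5.6569. For 4 points, brute-force pairwise comparison is shown above. For large n, the divide-and-conquer algorithm (sort by x, recurse on halves, check the dividing strip) achieves O(n log n).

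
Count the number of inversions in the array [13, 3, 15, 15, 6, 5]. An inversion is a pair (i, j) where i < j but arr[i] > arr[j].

Finding inversions in [13, 3, 15, 15, 6, 5]:

(0, 1): arr[0]=13 > arr[1]=3
(0, 4): arr[0]=13 > arr[4]=6
(0, 5): arr[0]=13 > arr[5]=5
(2, 4): arr[2]=15 > arr[4]=6
(2, 5): arr[2]=15 > arr[5]=5
(3, 4): arr[3]=15 > arr[4]=6
(3, 5): arr[3]=15 > arr[5]=5
(4, 5): arr[4]=6 > arr[5]=5

Total inversions: 8

The array has 8 inversion(s): (0,1), (0,4), (0,5), (2,4), (2,5), (3,4), (3,5), (4,5). Each pair (i,j) satisfies i < j and arr[i] > arr[j].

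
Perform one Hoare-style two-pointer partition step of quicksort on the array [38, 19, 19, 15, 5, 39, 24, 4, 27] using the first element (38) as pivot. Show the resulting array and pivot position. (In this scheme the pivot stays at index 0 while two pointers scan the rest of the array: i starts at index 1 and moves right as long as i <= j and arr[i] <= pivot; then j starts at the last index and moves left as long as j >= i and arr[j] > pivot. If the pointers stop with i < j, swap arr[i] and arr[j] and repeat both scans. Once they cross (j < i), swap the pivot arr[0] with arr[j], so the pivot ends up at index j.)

Hoare-style two-pointer partition with pivot = 38:

Initial array: [38, 19, 19, 15, 5, 39, 24, 4, 27]

Pointers start at i = 1, j = 8.
i stops at index 5 (arr[5]=39 > 38), j stops at index 8 (arr[8]=27 <= 38): swap arr[5] and arr[8], array becomes [38, 19, 19, 15, 5, 27, 24, 4, 39]
i ends at 8, j ends at 7: the pointers have crossed (j < i), so scanning stops.

Swap pivot arr[0] with arr[7] to place pivot at position 7: [4, 19, 19, 15, 5, 27, 24, 38, 39]
Pivot position: 7

After partitioning with pivot 38, the array becomes [4, 19, 19, 15, 5, 27, 24, 38, 39]. The pivot is placed at index 7. All elements to the left of the pivot are <= 38, and all elements to the right are > 38.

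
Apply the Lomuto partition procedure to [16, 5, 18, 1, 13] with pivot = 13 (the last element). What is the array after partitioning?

Lomuto partition with pivot = 13:

Initial array: [16, 5, 18, 1, 13]

arr[0]=16 > 13: no swap
arr[1]=5 <= 13: swap with position 0, array becomes [5, 16, 18, 1, 13]
arr[2]=18 > 13: no swap
arr[3]=1 <= 13: swap with position 1, array becomes [5, 1, 18, 16, 13]

Place pivot at position 2: [5, 1, 13, 16, 18]
Pivot position: 2

After partitioning with pivot 13, the array becomes [5, 1, 13, 16, 18]. The pivot is placed at index 2. All elements to the left of the pivot are <= 13, and all elements to the right are > 13.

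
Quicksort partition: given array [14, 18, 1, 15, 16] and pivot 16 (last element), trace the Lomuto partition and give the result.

Lomuto partition with pivot = 16:

Initial array: [14, 18, 1, 15, 16]

arr[0]=14 <= 16: swap with position 0, array becomes [14, 18, 1, 15, 16]
arr[1]=18 > 16: no swap
arr[2]=1 <= 16: swap with position 1, array becomes [14, 1, 18, 15, 16]
arr[3]=15 <= 16: swap with position 2, array becomes [14, 1, 15, 18, 16]

Place pivot at position 3: [14, 1, 15, 16, 18]
Pivot position: 3

After partitioning with pivot 16, the array becomes [14, 1, 15, 16, 18]. The pivot is placed at index 3. All elements to the left of the pivot are <= 16, and all elements to the right are > 16.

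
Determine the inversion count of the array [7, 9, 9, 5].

Finding inversions in [7, 9, 9, 5]:

(0, 3): arr[0]=7 > arr[3]=5
(1, 3): arr[1]=9 > arr[3]=5
(2, 3): arr[2]=9 > arr[3]=5

Total inversions: 3

The array has 3 inversion(s): (0,3), (1,3), (2,3). Each pair (i,j) satisfies i < j and arr[i] > arr[j].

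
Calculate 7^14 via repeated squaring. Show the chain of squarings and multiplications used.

Computing 7^14 by squaring (build up from 7^1; each line after the first costs one multiplication):

7^1 = 7
7^2 = (7^1)^2 = 7^2 = 49
7^3 = 7 * 7^2 = 7 * 49 = 343
7^6 = (7^3)^2 = 343^2 = 117649
7^7 = 7 * 7^6 = 7 * 117649 = 823543
7^14 = (7^7)^2 = 823543^2 = 678223072849

Result: 678223072849
Multiplications needed: 5 (5 lines after 7^1)

7^14 = 678223072849. Using exponentiation by squaring, this requires 5 multiplications. The key idea: if the exponent is even, square the half-power; if odd, multiply by the base once.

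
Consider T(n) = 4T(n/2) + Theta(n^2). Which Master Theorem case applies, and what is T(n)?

Master Theorem for T(n) = 4T(n/2) + O(n^2):

a = 4, b = 2, c = 2
log_b(a) = log_2(4) = 2.0000

Case 2: c = 2 = log_2(4) = 2.0000
T(n) = O(n^2 log n) = O(n^2 log n)

For T(n) = 4T(n/2) + O(n^2): log_2(4) = 2.0000. This is Case 2 of the Master Theorem (c = log_b(a), equal work at all levels), giving O(n^2 log n).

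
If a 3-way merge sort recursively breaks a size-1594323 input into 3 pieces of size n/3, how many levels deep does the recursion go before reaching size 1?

For divide and conquer with division factor 3:

Problem sizes at each level:
Level 0: 1594323
Level 1: 531441
Level 2: 177147
Level 3: 59049
Level 4: 19683
Level 5: 6561
Level 6: 2187
Level 7: 729
Level 8: 243
Level 9: 81
Level 10: 27
Level 11: 9
Level 12: 3
Level 13: 1

The root is level 0 and the size-1 base case is level 13 (the tree spans levels 0 through 13, i.e. 14 levels counting the root), so the depth is the number of divisions: log_3(1594323) = 13

The recursion tree depth is log_3(1594323) = 13. At each level, the problem size is divided by 3, so it takes 13 divisions to reduce to a base case of size 1. The algorithm makes 3 recursive calls at each level.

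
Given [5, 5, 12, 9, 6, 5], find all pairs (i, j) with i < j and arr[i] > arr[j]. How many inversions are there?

Finding inversions in [5, 5, 12, 9, 6, 5]:

(2, 3): arr[2]=12 > arr[3]=9
(2, 4): arr[2]=12 > arr[4]=6
(2, 5): arr[2]=12 > arr[5]=5
(3, 4): arr[3]=9 > arr[4]=6
(3, 5): arr[3]=9 > arr[5]=5
(4, 5): arr[4]=6 > arr[5]=5

Total inversions: 6

The array has 6 inversion(s): (2,3), (2,4), (2,5), (3,4), (3,5), (4,5). Each pair (i,j) satisfies i < j and arr[i] > arr[j].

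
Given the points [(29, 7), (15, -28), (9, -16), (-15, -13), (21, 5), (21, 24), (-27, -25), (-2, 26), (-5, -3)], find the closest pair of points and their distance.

Computing all pairwise distances among 9 points:

d((29, 7), (15, -28)) = 37.6962
d((29, 7), (9, -16)) = 30.4795
d((29, 7), (-15, -13)) = 48.3322
d((29, 7), (21, 5)) = 8.2462 <-- minimum
d((29, 7), (21, 24)) = 18.7883
d((29, 7), (-27, -25)) = 64.4981
d((29, 7), (-2, 26)) = 36.3593
d((29, 7), (-5, -3)) = 35.4401
d((15, -28), (9, -16)) = 13.4164
d((15, -28), (-15, -13)) = 33.541
d((15, -28), (21, 5)) = 33.541
d((15, -28), (21, 24)) = 52.345
d((15, -28), (-27, -25)) = 42.107
d((15, -28), (-2, 26)) = 56.6127
d((15, -28), (-5, -3)) = 32.0156
d((9, -16), (-15, -13)) = 24.1868
d((9, -16), (21, 5)) = 24.1868
d((9, -16), (21, 24)) = 41.7612
d((9, -16), (-27, -25)) = 37.108
d((9, -16), (-2, 26)) = 43.4166
d((9, -16), (-5, -3)) = 19.105
d((-15, -13), (21, 5)) = 40.2492
d((-15, -13), (21, 24)) = 51.6236
d((-15, -13), (-27, -25)) = 16.9706
d((-15, -13), (-2, 26)) = 41.1096
d((-15, -13), (-5, -3)) = 14.1421
d((21, 5), (21, 24)) = 19.0
d((21, 5), (-27, -25)) = 56.6039
d((21, 5), (-2, 26)) = 31.1448
d((21, 5), (-5, -3)) = 27.2029
d((21, 24), (-27, -25)) = 68.593
d((21, 24), (-2, 26)) = 23.0868
d((21, 24), (-5, -3)) = 37.4833
d((-27, -25), (-2, 26)) = 56.7979
d((-27, -25), (-5, -3)) = 31.1127
d((-2, 26), (-5, -3)) = 29.1548

Closest pair: (29, 7) and (21, 5) with distance 8.2462

The closest pair is (29, 7) and (21, 5) with Euclidean distance 8.2462. For 9 points, brute-force pairwise comparison is shown above. For large n, the divide-and-conquer algorithm (sort by x, recurse on halves, check the dividing strip) achieves O(n log n).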